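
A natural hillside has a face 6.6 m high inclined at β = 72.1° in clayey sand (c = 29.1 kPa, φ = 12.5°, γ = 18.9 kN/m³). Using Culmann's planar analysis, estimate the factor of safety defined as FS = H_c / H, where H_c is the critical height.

H_c = (4c/γ) · sinβ cosφ / [1 − cos(β − φ)]
    = (4·29.1/18.9) · sin72.1°·cos12.5° / [1 − cos59.6°]
    = 6.159 · 0.9290 / 0.4940 = 11.58 m
FS = H_c / H = 11.58 / 6.6 = 1.755

FS = 1.76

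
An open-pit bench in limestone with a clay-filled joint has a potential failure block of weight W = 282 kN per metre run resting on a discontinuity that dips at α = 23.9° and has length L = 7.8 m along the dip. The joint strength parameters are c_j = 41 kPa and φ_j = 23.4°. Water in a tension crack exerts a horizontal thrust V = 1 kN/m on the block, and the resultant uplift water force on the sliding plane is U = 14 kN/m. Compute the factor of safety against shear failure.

Resolving the block weight along and normal to the plane and applying the Mohr–Coulomb strength on the joint:
N' = W cosα − U − V sinα = 282·cos23.9° − 14 − 1·sin23.9° = 243.4 kN/m
Driving force T = W sinα + V cosα = 282·sin23.9° + 1·cos23.9° = 115.2 kN/m
Resisting force R = c_j·L + N'·tanφ_j = 41·7.8 + 243.4·tan23.4° = 319.8 + 105.3 = 425.1 kN/m
FS = R / T = 425.1 / 115.2 = 3.692

FS = 3.69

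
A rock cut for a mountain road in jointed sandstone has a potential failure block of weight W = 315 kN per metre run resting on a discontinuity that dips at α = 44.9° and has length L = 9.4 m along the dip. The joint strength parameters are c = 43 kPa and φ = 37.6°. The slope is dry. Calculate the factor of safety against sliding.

FS = 2.59

Resolving the block weight along and normal to the plane and applying the Mohr–Coulomb strength on the joint:
N' = W cosα = 315·cos44.9° = 223.1 kN/m
Driving force T = W sinα = 315·sin44.9° = 222.3 kN/m
Resisting force R = c·L + N'·tanφ = 43·9.4 + 223.1·tan37.6° = 404.2 + 171.8 = 576.0 kN/m
FS = R / T = 576.0 / 222.3 = 2.591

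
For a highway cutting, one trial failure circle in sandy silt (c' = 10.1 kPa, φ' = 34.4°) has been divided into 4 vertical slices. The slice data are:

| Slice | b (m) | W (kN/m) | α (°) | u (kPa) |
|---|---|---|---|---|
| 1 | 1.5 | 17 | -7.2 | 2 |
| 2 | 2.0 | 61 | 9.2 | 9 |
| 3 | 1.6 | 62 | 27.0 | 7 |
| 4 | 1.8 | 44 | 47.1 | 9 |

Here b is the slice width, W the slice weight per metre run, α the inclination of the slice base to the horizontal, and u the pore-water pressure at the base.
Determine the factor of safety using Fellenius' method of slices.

Ordinary method of slices: FS = Σ[c'·Δl_i + (W_i cosα_i − u_i·Δl_i)·tanφ'] / Σ W_i sinα_i, with Δl_i = b_i / cosα_i.
Slice 1: Δl = 1.5/cos(-7.2°) = 1.512 m; N'_1 = 17·cos(-7.2°) − 2·1.512 = 13.8; c'Δl = 15.27; W sinα = -2.1
Slice 2: Δl = 2.0/cos9.2° = 2.026 m; N'_2 = 61·cos9.2° − 9·2.026 = 42.0; c'Δl = 20.46; W sinα = 9.8
Slice 3: Δl = 1.6/cos27.0° = 1.796 m; N'_3 = 62·cos27.0° − 7·1.796 = 42.7; c'Δl = 18.14; W sinα = 28.1
Slice 4: Δl = 1.8/cos47.1° = 2.644 m; N'_4 = 44·cos47.1° − 9·2.644 = 6.2; c'Δl = 26.71; W sinα = 32.2
Σc'Δl = 80.6 kN/m; ΣN' = 104.6 kN/m; ΣW sinα = 68.0 kN/m
Resisting = 80.6 + 104.6·tan34.4° = 80.6 + 71.7 = 152.2 kN/m
FS = 152.2 / 68.0 = 2.239

FS = 2.24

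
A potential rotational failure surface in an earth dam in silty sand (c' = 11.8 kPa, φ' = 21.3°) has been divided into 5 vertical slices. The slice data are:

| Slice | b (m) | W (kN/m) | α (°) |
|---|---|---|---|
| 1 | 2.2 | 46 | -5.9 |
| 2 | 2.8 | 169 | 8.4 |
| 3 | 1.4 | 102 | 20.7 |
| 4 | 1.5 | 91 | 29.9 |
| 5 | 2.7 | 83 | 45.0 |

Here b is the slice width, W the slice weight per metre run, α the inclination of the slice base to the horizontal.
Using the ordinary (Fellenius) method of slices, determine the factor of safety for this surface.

Ordinary method of slices: FS = Σ[c'·Δl_i + (W_i cosα_i)·tanφ'] / Σ W_i sinα_i, with Δl_i = b_i / cosα_i.
Slice 1: Δl = 2.2/cos(-5.9°) = 2.212 m; N'_1 = 46·cos(-5.9°) = 45.8; c'Δl = 26.10; W sinα = -4.7
Slice 2: Δl = 2.8/cos8.4° = 2.830 m; N'_2 = 169·cos8.4° = 167.2; c'Δl = 33.40; W sinα = 24.7
Slice 3: Δl = 1.4/cos20.7° = 1.497 m; N'_3 = 102·cos20.7° = 95.4; c'Δl = 17.66; W sinα = 36.1
Slice 4: Δl = 1.5/cos29.9° = 1.730 m; N'_4 = 91·cos29.9° = 78.9; c'Δl = 20.42; W sinα = 45.4
Slice 5: Δl = 2.7/cos45.0° = 3.818 m; N'_5 = 83·cos45.0° = 58.7; c'Δl = 45.06; W sinα = 58.7
Σc'Δl = 142.6 kN/m; ΣN' = 445.9 kN/m; ΣW sinα = 160.1 kN/m
Resisting = 142.6 + 445.9·tan21.3° = 142.6 + 173.9 = 316.5 kN/m
FS = 316.5 / 160.1 = 1.977

FS = 1.98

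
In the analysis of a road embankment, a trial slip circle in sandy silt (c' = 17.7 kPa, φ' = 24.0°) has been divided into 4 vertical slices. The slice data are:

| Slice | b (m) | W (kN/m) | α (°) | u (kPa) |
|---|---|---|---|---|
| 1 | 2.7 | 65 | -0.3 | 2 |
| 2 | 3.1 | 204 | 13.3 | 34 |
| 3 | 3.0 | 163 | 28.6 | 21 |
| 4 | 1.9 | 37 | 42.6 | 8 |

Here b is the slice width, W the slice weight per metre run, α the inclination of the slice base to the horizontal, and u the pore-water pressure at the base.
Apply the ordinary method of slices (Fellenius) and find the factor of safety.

Ordinary method of slices: FS = Σ[c'·Δl_i + (W_i cosα_i − u_i·Δl_i)·tanφ'] / Σ W_i sinα_i, with Δl_i = b_i / cosα_i.
Slice 1: Δl = 2.7/cos(-0.3°) = 2.700 m; N'_1 = 65·cos(-0.3°) − 2·2.700 = 59.6; c'Δl = 47.79; W sinα = -0.3
Slice 2: Δl = 3.1/cos13.3° = 3.185 m; N'_2 = 204·cos13.3° − 34·3.185 = 90.2; c'Δl = 56.38; W sinα = 46.9
Slice 3: Δl = 3.0/cos28.6° = 3.417 m; N'_3 = 163·cos28.6° − 21·3.417 = 71.4; c'Δl = 60.48; W sinα = 78.0
Slice 4: Δl = 1.9/cos42.6° = 2.581 m; N'_4 = 37·cos42.6° − 8·2.581 = 6.6; c'Δl = 45.69; W sinα = 25.0
Σc'Δl = 210.3 kN/m; ΣN' = 227.8 kN/m; ΣW sinα = 149.7 kN/m
Resisting = 210.3 + 227.8·tan24.0° = 210.3 + 101.4 = 311.7 kN/m
FS = 311.7 / 149.7 = 2.083

FS = 2.08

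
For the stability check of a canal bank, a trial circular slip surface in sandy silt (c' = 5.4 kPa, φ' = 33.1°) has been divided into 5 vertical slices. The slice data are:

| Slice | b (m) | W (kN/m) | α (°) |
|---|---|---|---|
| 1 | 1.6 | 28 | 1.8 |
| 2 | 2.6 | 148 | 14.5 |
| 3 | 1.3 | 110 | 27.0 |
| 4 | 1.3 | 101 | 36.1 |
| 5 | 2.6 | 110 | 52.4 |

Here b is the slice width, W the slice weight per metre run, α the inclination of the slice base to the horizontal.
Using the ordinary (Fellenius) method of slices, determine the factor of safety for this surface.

Ordinary method of slices: FS = Σ[c'·Δl_i + (W_i cosα_i)·tanφ'] / Σ W_i sinα_i, with Δl_i = b_i / cosα_i.
Slice 1: Δl = 1.6/cos1.8° = 1.601 m; N'_1 = 28·cos1.8° = 28.0; c'Δl = 8.64; W sinα = 0.9
Slice 2: Δl = 2.6/cos14.5° = 2.686 m; N'_2 = 148·cos14.5° = 143.3; c'Δl = 14.50; W sinα = 37.1
Slice 3: Δl = 1.3/cos27.0° = 1.459 m; N'_3 = 110·cos27.0° = 98.0; c'Δl = 7.88; W sinα = 49.9
Slice 4: Δl = 1.3/cos36.1° = 1.609 m; N'_4 = 101·cos36.1° = 81.6; c'Δl = 8.69; W sinα = 59.5
Slice 5: Δl = 2.6/cos52.4° = 4.261 m; N'_5 = 110·cos52.4° = 67.1; c'Δl = 23.01; W sinα = 87.2
Σc'Δl = 62.7 kN/m; ΣN' = 418.0 kN/m; ΣW sinα = 234.5 kN/m
Resisting = 62.7 + 418.0·tan33.1° = 62.7 + 272.5 = 335.2 kN/m
FS = 335.2 / 234.5 = 1.429

FS = 1.43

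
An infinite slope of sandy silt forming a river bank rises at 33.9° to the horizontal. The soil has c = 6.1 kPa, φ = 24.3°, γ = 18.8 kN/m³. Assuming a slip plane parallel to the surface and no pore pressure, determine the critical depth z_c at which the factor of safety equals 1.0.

z_c = 2.14 m

Setting FS = 1.00 in FS = [c + γz cos²β tanφ] / [γz sinβ cosβ] and solving for z:
z = c / [γ cosβ (FS·sinβ − cosβ·tanφ)]
  = 6.1 / [18.8·cos33.9°·(1.00·sin33.9° − cos33.9°·tan24.3°)]
  = 6.1 / [18.8·0.8300·(1.00·0.5577 − 0.8300·0.4515)]
  = 6.1 / 2.8553 = 2.136 m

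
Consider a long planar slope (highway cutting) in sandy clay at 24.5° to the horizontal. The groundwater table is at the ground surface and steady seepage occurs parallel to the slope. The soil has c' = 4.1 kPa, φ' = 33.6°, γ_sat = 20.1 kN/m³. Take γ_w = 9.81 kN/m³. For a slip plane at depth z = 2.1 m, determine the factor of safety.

With seepage parallel to the slope and the water table at the surface, the effective normal stress on the slip plane uses the buoyant unit weight γ' = γ_sat − γ_w while the driving shear stress uses γ_sat:
FS = [c' + γ' z cos²β tanφ'] / [γ_sat z sinβ cosβ]
γ' = 20.1 − 9.81 = 10.29 kN/m³
Numerator = 4.1 + 10.29·2.1·cos²24.5°·tan33.6° = 4.1 + 10.29·2.1·0.8280·0.6644 = 15.988 kPa
Denominator = 20.1·2.1·sin24.5°·cos24.5° = 20.1·2.1·0.4147·0.9100 = 15.928 kPa
FS = 15.988 / 15.928 = 1.004

FS = 1.00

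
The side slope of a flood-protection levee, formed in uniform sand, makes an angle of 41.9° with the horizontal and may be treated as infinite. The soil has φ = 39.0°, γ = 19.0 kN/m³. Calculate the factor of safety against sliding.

FS = 0.90

For a dry cohesionless infinite slope the factor of safety is FS = tanφ / tanβ.
FS = tan39.0° / tan41.9° = 0.8098 / 0.8972 = 0.903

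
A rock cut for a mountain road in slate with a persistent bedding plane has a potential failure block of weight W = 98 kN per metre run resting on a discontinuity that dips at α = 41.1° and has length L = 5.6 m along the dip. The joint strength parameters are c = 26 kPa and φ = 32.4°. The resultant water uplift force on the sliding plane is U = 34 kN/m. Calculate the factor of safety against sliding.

FS = 2.65

Resolving the block weight along and normal to the plane and applying the Mohr–Coulomb strength on the joint:
N' = W cosα − U = 98·cos41.1° − 34 = 39.8 kN/m
Driving force T = W sinα = 98·sin41.1° = 64.4 kN/m
Resisting force R = c·L + N'·tanφ = 26·5.6 + 39.8·tan32.4° = 145.6 + 25.3 = 170.9 kN/m
FS = R / T = 170.9 / 64.4 = 2.653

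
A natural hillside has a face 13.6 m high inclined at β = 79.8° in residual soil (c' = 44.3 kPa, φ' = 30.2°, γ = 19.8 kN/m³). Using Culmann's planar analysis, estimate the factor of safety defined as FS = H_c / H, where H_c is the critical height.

H_c = (4c'/γ) · sinβ cosφ' / [1 − cos(β − φ')]
    = (4·44.3/19.8) · sin79.8°·cos30.2° / [1 − cos49.6°]
    = 8.949 · 0.8506 / 0.3519 = 21.63 m
FS = H_c / H = 21.63 / 13.6 = 1.591

FS = 1.59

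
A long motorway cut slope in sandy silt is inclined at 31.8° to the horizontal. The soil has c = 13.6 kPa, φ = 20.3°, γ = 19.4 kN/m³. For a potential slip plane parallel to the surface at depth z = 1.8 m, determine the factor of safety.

FS = 1.47

For an infinite slope with a slip plane parallel to the surface (no pore pressure): FS = [c + γz cos²β tanφ] / [γz sinβ cosβ].
γz = 19.4·1.8 = 34.92 kN/m²
Numerator = 13.6 + 34.92·cos²31.8°·tan20.3° = 13.6 + 34.92·0.7223·0.3699 = 22.930 kPa
Denominator = 34.92·sin31.8°·cos31.8° = 34.92·0.5270·0.8499 = 15.639 kPa
FS = 22.930 / 15.639 = 1.466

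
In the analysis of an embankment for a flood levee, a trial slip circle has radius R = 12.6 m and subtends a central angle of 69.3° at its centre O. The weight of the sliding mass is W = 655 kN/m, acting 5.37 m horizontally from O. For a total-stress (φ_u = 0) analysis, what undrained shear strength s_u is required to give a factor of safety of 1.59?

s_u = 29.1 kPa

FS = s_u·L_a·R / (W·d), so s_u = FS·W·d / (L_a·R).
Arc length L_a = R·θ = 12.6·(69.3°·π/180) = 12.6·1.2095 = 15.24 m
s_u = 1.59·655·5.37 / (15.24·12.6) = 5592.6 / 192.02 = 29.12 kPa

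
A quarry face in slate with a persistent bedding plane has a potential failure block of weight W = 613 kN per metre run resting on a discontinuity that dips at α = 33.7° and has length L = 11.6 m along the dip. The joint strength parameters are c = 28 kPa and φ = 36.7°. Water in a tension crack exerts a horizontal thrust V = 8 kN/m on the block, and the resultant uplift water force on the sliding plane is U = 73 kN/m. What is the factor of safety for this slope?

Resolving the block weight along and normal to the plane and applying the Mohr–Coulomb strength on the joint:
N' = W cosα − U − V sinα = 613·cos33.7° − 73 − 8·sin33.7° = 432.5 kN/m
Driving force T = W sinα + V cosα = 613·sin33.7° + 8·cos33.7° = 346.8 kN/m
Resisting force R = c·L + N'·tanφ = 28·11.6 + 432.5·tan36.7° = 324.8 + 322.4 = 647.2 kN/m
FS = R / T = 647.2 / 346.8 = 1.866

FS = 1.87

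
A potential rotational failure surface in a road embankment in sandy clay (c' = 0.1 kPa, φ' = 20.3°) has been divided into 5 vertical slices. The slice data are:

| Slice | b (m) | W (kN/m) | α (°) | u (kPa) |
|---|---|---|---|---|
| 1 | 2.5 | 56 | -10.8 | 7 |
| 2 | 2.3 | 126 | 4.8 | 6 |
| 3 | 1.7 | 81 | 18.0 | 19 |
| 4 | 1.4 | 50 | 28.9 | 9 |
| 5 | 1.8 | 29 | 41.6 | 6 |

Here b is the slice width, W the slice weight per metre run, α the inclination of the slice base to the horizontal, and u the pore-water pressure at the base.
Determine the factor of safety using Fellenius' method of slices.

FS = 1.25

Ordinary method of slices: FS = Σ[c'·Δl_i + (W_i cosα_i − u_i·Δl_i)·tanφ'] / Σ W_i sinα_i, with Δl_i = b_i / cosα_i.
Slice 1: Δl = 2.5/cos(-10.8°) = 2.545 m; N'_1 = 56·cos(-10.8°) − 7·2.545 = 37.2; c'Δl = 0.25; W sinα = -10.5
Slice 2: Δl = 2.3/cos4.8° = 2.308 m; N'_2 = 126·cos4.8° − 6·2.308 = 111.7; c'Δl = 0.23; W sinα = 10.5
Slice 3: Δl = 1.7/cos18.0° = 1.787 m; N'_3 = 81·cos18.0° − 19·1.787 = 43.1; c'Δl = 0.18; W sinα = 25.0
Slice 4: Δl = 1.4/cos28.9° = 1.599 m; N'_4 = 50·cos28.9° − 9·1.599 = 29.4; c'Δl = 0.16; W sinα = 24.2
Slice 5: Δl = 1.8/cos41.6° = 2.407 m; N'_5 = 29·cos41.6° − 6·2.407 = 7.2; c'Δl = 0.24; W sinα = 19.3
Σc'Δl = 1.1 kN/m; ΣN' = 228.6 kN/m; ΣW sinα = 68.5 kN/m
Resisting = 1.1 + 228.6·tan20.3° = 1.1 + 84.6 = 85.6 kN/m
FS = 85.6 / 68.5 = 1.250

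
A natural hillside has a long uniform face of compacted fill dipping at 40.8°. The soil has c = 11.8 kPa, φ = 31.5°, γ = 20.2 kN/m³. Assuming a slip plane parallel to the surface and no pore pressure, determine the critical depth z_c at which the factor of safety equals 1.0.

Setting FS = 1.00 in FS = [c + γz cos²β tanφ] / [γz sinβ cosβ] and solving for z:
z = c / [γ cosβ (FS·sinβ − cosβ·tanφ)]
  = 11.8 / [20.2·cos40.8°·(1.00·sin40.8° − cos40.8°·tan31.5°)]
  = 11.8 / [20.2·0.7570·(1.00·0.6534 − 0.7570·0.6128)]
  = 11.8 / 2.8982 = 4.071 m

z_c = 4.07 m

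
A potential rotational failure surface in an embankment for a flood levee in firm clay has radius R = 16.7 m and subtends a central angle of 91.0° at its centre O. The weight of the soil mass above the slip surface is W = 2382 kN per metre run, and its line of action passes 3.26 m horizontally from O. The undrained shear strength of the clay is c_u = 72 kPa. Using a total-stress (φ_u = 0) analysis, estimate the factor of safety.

Taking moments about the centre O, the resisting moment is provided by the undrained shear strength acting along the arc:
Arc length L_a = R·θ = 16.7·(91.0°·π/180) = 16.7·1.5882 = 26.52 m
M_R = c_u·L_a·R = 72·26.52·16.7 = 31892.2 kN·m/m
M_D = W·d = 2382·3.26 = 7765.3 kN·m/m
FS = M_R / M_D = 31892.2 / 7765.3 = 4.107

FS = 4.11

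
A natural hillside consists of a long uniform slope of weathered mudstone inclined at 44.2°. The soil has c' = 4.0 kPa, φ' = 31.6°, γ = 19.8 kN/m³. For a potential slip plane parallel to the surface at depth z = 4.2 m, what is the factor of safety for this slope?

For an infinite slope with a slip plane parallel to the surface (no pore pressure): FS = [c' + γz cos²β tanφ'] / [γz sinβ cosβ].
γz = 19.8·4.2 = 83.16 kN/m²
Numerator = 4.0 + 83.16·cos²44.2°·tan31.6° = 4.0 + 83.16·0.5140·0.6152 = 30.294 kPa
Denominator = 83.16·sin44.2°·cos44.2° = 83.16·0.6972·0.7169 = 41.564 kPa
FS = 30.294 / 41.564 = 0.729

FS = 0.73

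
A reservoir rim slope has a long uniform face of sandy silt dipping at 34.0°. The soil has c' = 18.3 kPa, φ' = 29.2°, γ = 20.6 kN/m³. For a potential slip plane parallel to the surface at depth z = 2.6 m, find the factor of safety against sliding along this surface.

For an infinite slope with a slip plane parallel to the surface (no pore pressure): FS = [c' + γz cos²β tanφ'] / [γz sinβ cosβ].
γz = 20.6·2.6 = 53.56 kN/m²
Numerator = 18.3 + 53.56·cos²34.0°·tan29.2° = 18.3 + 53.56·0.6873·0.5589 = 38.874 kPa
Denominator = 53.56·sin34.0°·cos34.0° = 53.56·0.5592·0.8290 = 24.830 kPa
FS = 38.874 / 24.830 = 1.566

FS = 1.57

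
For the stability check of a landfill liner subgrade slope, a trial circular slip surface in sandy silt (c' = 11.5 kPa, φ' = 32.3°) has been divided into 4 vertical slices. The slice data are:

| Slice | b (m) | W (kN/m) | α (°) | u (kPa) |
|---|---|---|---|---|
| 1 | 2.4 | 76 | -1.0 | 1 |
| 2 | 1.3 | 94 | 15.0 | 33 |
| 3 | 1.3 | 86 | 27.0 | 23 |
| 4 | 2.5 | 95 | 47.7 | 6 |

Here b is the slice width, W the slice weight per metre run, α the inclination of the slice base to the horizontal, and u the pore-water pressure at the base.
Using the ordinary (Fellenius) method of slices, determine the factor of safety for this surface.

FS = 1.75

Ordinary method of slices: FS = Σ[c'·Δl_i + (W_i cosα_i − u_i·Δl_i)·tanφ'] / Σ W_i sinα_i, with Δl_i = b_i / cosα_i.
Slice 1: Δl = 2.4/cos(-1.0°) = 2.400 m; N'_1 = 76·cos(-1.0°) − 1·2.400 = 73.6; c'Δl = 27.60; W sinα = -1.3
Slice 2: Δl = 1.3/cos15.0° = 1.346 m; N'_2 = 94·cos15.0° − 33·1.346 = 46.4; c'Δl = 15.48; W sinα = 24.3
Slice 3: Δl = 1.3/cos27.0° = 1.459 m; N'_3 = 86·cos27.0° − 23·1.459 = 43.1; c'Δl = 16.78; W sinα = 39.0
Slice 4: Δl = 2.5/cos47.7° = 3.715 m; N'_4 = 95·cos47.7° − 6·3.715 = 41.6; c'Δl = 42.72; W sinα = 70.3
Σc'Δl = 102.6 kN/m; ΣN' = 204.7 kN/m; ΣW sinα = 132.3 kN/m
Resisting = 102.6 + 204.7·tan32.3° = 102.6 + 129.4 = 232.0 kN/m
FS = 232.0 / 132.3 = 1.753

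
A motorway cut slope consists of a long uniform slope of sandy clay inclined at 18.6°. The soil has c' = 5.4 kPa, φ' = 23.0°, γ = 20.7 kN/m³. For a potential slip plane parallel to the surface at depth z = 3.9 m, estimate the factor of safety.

FS = 1.48

For an infinite slope with a slip plane parallel to the surface (no pore pressure): FS = [c' + γz cos²β tanφ'] / [γz sinβ cosβ].
γz = 20.7·3.9 = 80.73 kN/m²
Numerator = 5.4 + 80.73·cos²18.6°·tan23.0° = 5.4 + 80.73·0.8983·0.4245 = 36.182 kPa
Denominator = 80.73·sin18.6°·cos18.6° = 80.73·0.3190·0.9478 = 24.405 kPa
FS = 36.182 / 24.405 = 1.483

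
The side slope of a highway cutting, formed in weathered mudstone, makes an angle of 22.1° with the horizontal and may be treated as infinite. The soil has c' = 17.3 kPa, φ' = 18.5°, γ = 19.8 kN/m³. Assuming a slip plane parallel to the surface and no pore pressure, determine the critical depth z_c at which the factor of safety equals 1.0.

z_c = 14.24 m

Setting FS = 1.00 in FS = [c' + γz cos²β tanφ'] / [γz sinβ cosβ] and solving for z:
z = c' / [γ cosβ (FS·sinβ − cosβ·tanφ')]
  = 17.3 / [19.8·cos22.1°·(1.00·sin22.1° − cos22.1°·tan18.5°)]
  = 17.3 / [19.8·0.9265·(1.00·0.3762 − 0.9265·0.3346)]
  = 17.3 / 1.2147 = 14.242 m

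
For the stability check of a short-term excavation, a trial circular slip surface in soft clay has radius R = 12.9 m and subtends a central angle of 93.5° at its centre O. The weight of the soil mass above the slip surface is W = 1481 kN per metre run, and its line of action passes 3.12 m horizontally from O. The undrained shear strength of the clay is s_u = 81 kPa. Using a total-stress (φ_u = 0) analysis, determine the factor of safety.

Taking moments about the centre O, the resisting moment is provided by the undrained shear strength acting along the arc:
Arc length L_a = R·θ = 12.9·(93.5°·π/180) = 12.9·1.6319 = 21.05 m
M_R = s_u·L_a·R = 81·21.05·12.9 = 21996.5 kN·m/m
M_D = W·d = 1481·3.12 = 4620.7 kN·m/m
FS = M_R / M_D = 21996.5 / 4620.7 = 4.760

FS = 4.76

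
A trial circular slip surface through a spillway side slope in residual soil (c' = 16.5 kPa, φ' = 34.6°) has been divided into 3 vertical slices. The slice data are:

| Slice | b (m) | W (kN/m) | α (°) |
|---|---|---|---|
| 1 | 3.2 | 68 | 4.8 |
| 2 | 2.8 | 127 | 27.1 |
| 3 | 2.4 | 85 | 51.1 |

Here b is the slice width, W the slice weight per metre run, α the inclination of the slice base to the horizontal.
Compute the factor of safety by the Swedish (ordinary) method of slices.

Ordinary method of slices: FS = Σ[c'·Δl_i + (W_i cosα_i)·tanφ'] / Σ W_i sinα_i, with Δl_i = b_i / cosα_i.
Slice 1: Δl = 3.2/cos4.8° = 3.211 m; N'_1 = 68·cos4.8° = 67.8; c'Δl = 52.99; W sinα = 5.7
Slice 2: Δl = 2.8/cos27.1° = 3.145 m; N'_2 = 127·cos27.1° = 113.1; c'Δl = 51.90; W sinα = 57.9
Slice 3: Δl = 2.4/cos51.1° = 3.822 m; N'_3 = 85·cos51.1° = 53.4; c'Δl = 63.06; W sinα = 66.2
Σc'Δl = 167.9 kN/m; ΣN' = 234.2 kN/m; ΣW sinα = 129.7 kN/m
Resisting = 167.9 + 234.2·tan34.6° = 167.9 + 161.6 = 329.5 kN/m
FS = 329.5 / 129.7 = 2.541

FS = 2.54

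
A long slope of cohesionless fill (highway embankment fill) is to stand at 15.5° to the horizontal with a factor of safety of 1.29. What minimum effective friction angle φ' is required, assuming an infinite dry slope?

FS = tanφ'/tanβ ⇒ tanφ' = FS · tanβ = 1.29 · tan15.5° = 0.3577
φ' = arctan(0.3577) = 19.68°

φ' = 19.7°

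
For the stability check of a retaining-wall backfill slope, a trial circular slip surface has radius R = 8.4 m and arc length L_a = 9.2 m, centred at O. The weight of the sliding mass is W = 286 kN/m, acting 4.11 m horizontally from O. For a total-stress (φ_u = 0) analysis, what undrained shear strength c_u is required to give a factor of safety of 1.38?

FS = c_u·L_a·R / (W·d), so c_u = FS·W·d / (L_a·R).
c_u = 1.38·286·4.11 / (9.20·8.4) = 1622.1 / 77.28 = 20.99 kPa

c_u = 21.0 kPa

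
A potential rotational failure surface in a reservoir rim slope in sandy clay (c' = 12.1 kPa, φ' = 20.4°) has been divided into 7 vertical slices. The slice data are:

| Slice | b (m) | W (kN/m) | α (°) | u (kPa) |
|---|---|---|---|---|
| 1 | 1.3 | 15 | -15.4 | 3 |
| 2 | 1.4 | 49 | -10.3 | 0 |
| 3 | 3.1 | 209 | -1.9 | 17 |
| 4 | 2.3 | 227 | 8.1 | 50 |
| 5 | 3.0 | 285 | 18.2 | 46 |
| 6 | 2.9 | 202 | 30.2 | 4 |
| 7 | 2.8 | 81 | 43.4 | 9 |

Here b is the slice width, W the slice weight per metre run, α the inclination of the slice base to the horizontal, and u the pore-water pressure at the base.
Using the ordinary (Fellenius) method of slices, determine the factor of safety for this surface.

FS = 1.78

Ordinary method of slices: FS = Σ[c'·Δl_i + (W_i cosα_i − u_i·Δl_i)·tanφ'] / Σ W_i sinα_i, with Δl_i = b_i / cosα_i.
Slice 1: Δl = 1.3/cos(-15.4°) = 1.348 m; N'_1 = 15·cos(-15.4°) − 3·1.348 = 10.4; c'Δl = 16.32; W sinα = -4.0
Slice 2: Δl = 1.4/cos(-10.3°) = 1.423 m; N'_2 = 49·cos(-10.3°) − 0·1.423 = 48.2; c'Δl = 17.22; W sinα = -8.8
Slice 3: Δl = 3.1/cos(-1.9°) = 3.102 m; N'_3 = 209·cos(-1.9°) − 17·3.102 = 156.2; c'Δl = 37.53; W sinα = -6.9
Slice 4: Δl = 2.3/cos8.1° = 2.323 m; N'_4 = 227·cos8.1° − 50·2.323 = 108.6; c'Δl = 28.11; W sinα = 32.0
Slice 5: Δl = 3.0/cos18.2° = 3.158 m; N'_5 = 285·cos18.2° − 46·3.158 = 125.5; c'Δl = 38.21; W sinα = 89.0
Slice 6: Δl = 2.9/cos30.2° = 3.355 m; N'_6 = 202·cos30.2° − 4·3.355 = 161.2; c'Δl = 40.60; W sinα = 101.6
Slice 7: Δl = 2.8/cos43.4° = 3.854 m; N'_7 = 81·cos43.4° − 9·3.854 = 24.2; c'Δl = 46.63; W sinα = 55.7
Σc'Δl = 224.6 kN/m; ΣN' = 634.2 kN/m; ΣW sinα = 258.6 kN/m
Resisting = 224.6 + 634.2·tan20.4° = 224.6 + 235.8 = 460.5 kN/m
FS = 460.5 / 258.6 = 1.781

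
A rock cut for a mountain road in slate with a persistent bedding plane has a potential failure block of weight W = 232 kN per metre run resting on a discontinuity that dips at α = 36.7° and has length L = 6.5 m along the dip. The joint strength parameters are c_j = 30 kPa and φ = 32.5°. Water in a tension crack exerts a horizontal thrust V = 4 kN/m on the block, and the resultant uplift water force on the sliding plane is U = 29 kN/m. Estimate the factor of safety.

Resolving the block weight along and normal to the plane and applying the Mohr–Coulomb strength on the joint:
N' = W cosα − U − V sinα = 232·cos36.7° − 29 − 4·sin36.7° = 154.6 kN/m
Driving force T = W sinα + V cosα = 232·sin36.7° + 4·cos36.7° = 141.9 kN/m
Resisting force R = c_j·L + N'·tanφ = 30·6.5 + 154.6·tan32.5° = 195.0 + 98.5 = 293.5 kN/m
FS = R / T = 293.5 / 141.9 = 2.069

FS = 2.07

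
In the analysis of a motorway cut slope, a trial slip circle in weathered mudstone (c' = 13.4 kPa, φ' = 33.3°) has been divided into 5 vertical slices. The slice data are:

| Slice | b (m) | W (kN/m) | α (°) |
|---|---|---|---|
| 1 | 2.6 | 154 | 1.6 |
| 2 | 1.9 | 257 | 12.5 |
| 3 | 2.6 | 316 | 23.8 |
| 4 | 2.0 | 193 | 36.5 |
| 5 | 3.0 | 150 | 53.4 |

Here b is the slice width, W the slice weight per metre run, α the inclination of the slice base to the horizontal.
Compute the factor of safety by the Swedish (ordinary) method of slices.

Ordinary method of slices: FS = Σ[c'·Δl_i + (W_i cosα_i)·tanφ'] / Σ W_i sinα_i, with Δl_i = b_i / cosα_i.
Slice 1: Δl = 2.6/cos1.6° = 2.601 m; N'_1 = 154·cos1.6° = 153.9; c'Δl = 34.85; W sinα = 4.3
Slice 2: Δl = 1.9/cos12.5° = 1.946 m; N'_2 = 257·cos12.5° = 250.9; c'Δl = 26.08; W sinα = 55.6
Slice 3: Δl = 2.6/cos23.8° = 2.842 m; N'_3 = 316·cos23.8° = 289.1; c'Δl = 38.08; W sinα = 127.5
Slice 4: Δl = 2.0/cos36.5° = 2.488 m; N'_4 = 193·cos36.5° = 155.1; c'Δl = 33.34; W sinα = 114.8
Slice 5: Δl = 3.0/cos53.4° = 5.032 m; N'_5 = 150·cos53.4° = 89.4; c'Δl = 67.42; W sinα = 120.4
Σc'Δl = 199.8 kN/m; ΣN' = 938.6 kN/m; ΣW sinα = 422.7 kN/m
Resisting = 199.8 + 938.6·tan33.3° = 199.8 + 616.5 = 816.3 kN/m
FS = 816.3 / 422.7 = 1.931

FS = 1.93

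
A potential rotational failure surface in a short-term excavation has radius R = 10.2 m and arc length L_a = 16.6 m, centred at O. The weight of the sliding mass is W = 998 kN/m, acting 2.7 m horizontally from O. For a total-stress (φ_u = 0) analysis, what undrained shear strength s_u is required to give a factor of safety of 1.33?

FS = s_u·L_a·R / (W·d), so s_u = FS·W·d / (L_a·R).
s_u = 1.33·998·2.7 / (16.60·10.2) = 3583.8 / 169.32 = 21.17 kPa

s_u = 21.2 kPa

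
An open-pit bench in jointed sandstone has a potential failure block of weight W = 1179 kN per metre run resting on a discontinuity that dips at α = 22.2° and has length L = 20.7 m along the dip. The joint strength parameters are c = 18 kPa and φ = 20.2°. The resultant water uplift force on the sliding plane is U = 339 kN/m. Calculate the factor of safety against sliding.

Resolving the block weight along and normal to the plane and applying the Mohr–Coulomb strength on the joint:
N' = W cosα − U = 1179·cos22.2° − 339 = 752.6 kN/m
Driving force T = W sinα = 1179·sin22.2° = 445.5 kN/m
Resisting force R = c·L + N'·tanφ = 18·20.7 + 752.6·tan20.2° = 372.6 + 276.9 = 649.5 kN/m
FS = R / T = 649.5 / 445.5 = 1.458

FS = 1.46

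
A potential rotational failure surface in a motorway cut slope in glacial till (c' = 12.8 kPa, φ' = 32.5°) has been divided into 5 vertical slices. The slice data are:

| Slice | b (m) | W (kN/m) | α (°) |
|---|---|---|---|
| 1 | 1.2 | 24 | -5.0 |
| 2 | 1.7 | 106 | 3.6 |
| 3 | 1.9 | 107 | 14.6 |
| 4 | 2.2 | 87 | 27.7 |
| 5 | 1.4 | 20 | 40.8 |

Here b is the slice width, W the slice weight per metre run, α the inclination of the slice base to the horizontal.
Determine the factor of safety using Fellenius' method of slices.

Ordinary method of slices: FS = Σ[c'·Δl_i + (W_i cosα_i)·tanφ'] / Σ W_i sinα_i, with Δl_i = b_i / cosα_i.
Slice 1: Δl = 1.2/cos(-5.0°) = 1.205 m; N'_1 = 24·cos(-5.0°) = 23.9; c'Δl = 15.42; W sinα = -2.1
Slice 2: Δl = 1.7/cos3.6° = 1.703 m; N'_2 = 106·cos3.6° = 105.8; c'Δl = 21.80; W sinα = 6.7
Slice 3: Δl = 1.9/cos14.6° = 1.963 m; N'_3 = 107·cos14.6° = 103.5; c'Δl = 25.13; W sinα = 27.0
Slice 4: Δl = 2.2/cos27.7° = 2.485 m; N'_4 = 87·cos27.7° = 77.0; c'Δl = 31.81; W sinα = 40.4
Slice 5: Δl = 1.4/cos40.8° = 1.849 m; N'_5 = 20·cos40.8° = 15.1; c'Δl = 23.67; W sinα = 13.1
Σc'Δl = 117.8 kN/m; ΣN' = 325.4 kN/m; ΣW sinα = 85.0 kN/m
Resisting = 117.8 + 325.4·tan32.5° = 117.8 + 207.3 = 325.1 kN/m
FS = 325.1 / 85.0 = 3.823

FS = 3.82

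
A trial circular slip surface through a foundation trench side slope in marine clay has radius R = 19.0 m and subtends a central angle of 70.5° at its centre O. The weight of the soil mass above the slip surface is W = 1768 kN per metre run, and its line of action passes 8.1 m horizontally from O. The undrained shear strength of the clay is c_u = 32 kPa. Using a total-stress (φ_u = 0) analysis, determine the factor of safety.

FS = 0.99

Taking moments about the centre O, the resisting moment is provided by the undrained shear strength acting along the arc:
Arc length L_a = R·θ = 19.0·(70.5°·π/180) = 19.0·1.2305 = 23.38 m
M_R = c_u·L_a·R = 32·23.38·19.0 = 14214.2 kN·m/m
M_D = W·d = 1768·8.1 = 14320.8 kN·m/m
FS = M_R / M_D = 14214.2 / 14320.8 = 0.993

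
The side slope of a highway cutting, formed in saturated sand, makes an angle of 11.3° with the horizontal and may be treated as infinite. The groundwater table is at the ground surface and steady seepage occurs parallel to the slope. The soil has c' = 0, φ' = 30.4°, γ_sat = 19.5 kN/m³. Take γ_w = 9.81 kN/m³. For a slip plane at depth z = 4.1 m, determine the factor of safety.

With seepage parallel to the slope and the water table at the surface, the effective normal stress on the slip plane uses the buoyant unit weight γ' = γ_sat − γ_w while the driving shear stress uses γ_sat:
FS = [c' + γ' z cos²β tanφ'] / [γ_sat z sinβ cosβ]
(For c' = 0 this reduces to FS = (γ'/γ_sat)·tanφ'/tanβ.)
γ' = 19.5 − 9.81 = 9.69 kN/m³
Numerator = 0.0 + 9.69·4.1·cos²11.3°·tan30.4° = 0.0 + 9.69·4.1·0.9616·0.5867 = 22.414 kPa
Denominator = 19.5·4.1·sin11.3°·cos11.3° = 19.5·4.1·0.1959·0.9806 = 15.362 kPa
FS = 22.414 / 15.362 = 1.459

FS = 1.46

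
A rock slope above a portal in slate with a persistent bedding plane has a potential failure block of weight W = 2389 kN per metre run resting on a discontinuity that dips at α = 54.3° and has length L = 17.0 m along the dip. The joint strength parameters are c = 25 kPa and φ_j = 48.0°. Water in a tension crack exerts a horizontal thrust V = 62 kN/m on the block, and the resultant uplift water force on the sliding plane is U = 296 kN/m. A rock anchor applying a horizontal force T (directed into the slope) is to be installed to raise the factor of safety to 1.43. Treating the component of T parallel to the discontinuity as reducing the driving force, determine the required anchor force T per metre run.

T = 713 kN/m

Resolving forces along and normal to the sliding plane, with the horizontal anchor force T adding T·sinα to the effective normal force and T·cosα acting up the plane against the driving force:
FS = [cL + (W cosα − U − V sinα + T sinα) tanφ_j] / [W sinα + V cosα − T cosα]
Without the anchor: N' = 1047.7 kN/m, driving T_d = 1976.2 kN/m, resisting R = 25·17.0 + 1047.7·tan48.0° = 1588.6 kN/m, FS = 0.80.
Setting FS = 1.43 and solving for T:
1.43·(1976.2 − T cos54.3°) = 1588.6 + T sin54.3°·tan48.0°
T·(sin54.3°·tan48.0° + 1.43·cos54.3°) = 1.43·1976.2 − 1588.6
T·(0.8121·1.1106 + 1.43·0.5835) = 2826.0 − 1588.6 = 1237.4
T·1.7364 = 1237.4
T = 712.6 kN/m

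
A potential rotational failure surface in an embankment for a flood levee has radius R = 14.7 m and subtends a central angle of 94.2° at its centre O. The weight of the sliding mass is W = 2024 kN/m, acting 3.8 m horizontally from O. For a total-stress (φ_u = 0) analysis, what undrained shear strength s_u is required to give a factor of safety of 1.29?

FS = s_u·L_a·R / (W·d), so s_u = FS·W·d / (L_a·R).
Arc length L_a = R·θ = 14.7·(94.2°·π/180) = 14.7·1.6441 = 24.17 m
s_u = 1.29·2024·3.8 / (24.17·14.7) = 9921.6 / 355.27 = 27.93 kPa

s_u = 27.9 kPa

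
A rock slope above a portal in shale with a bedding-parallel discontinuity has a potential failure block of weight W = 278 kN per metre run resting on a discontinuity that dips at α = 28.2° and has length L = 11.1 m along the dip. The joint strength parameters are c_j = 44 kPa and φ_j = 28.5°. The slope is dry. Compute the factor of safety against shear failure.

FS = 4.73

Resolving the block weight along and normal to the plane and applying the Mohr–Coulomb strength on the joint:
N' = W cosα = 278·cos28.2° = 245.0 kN/m
Driving force T = W sinα = 278·sin28.2° = 131.4 kN/m
Resisting force R = c_j·L + N'·tanφ_j = 44·11.1 + 245.0·tan28.5° = 488.4 + 133.0 = 621.4 kN/m
FS = R / T = 621.4 / 131.4 = 4.730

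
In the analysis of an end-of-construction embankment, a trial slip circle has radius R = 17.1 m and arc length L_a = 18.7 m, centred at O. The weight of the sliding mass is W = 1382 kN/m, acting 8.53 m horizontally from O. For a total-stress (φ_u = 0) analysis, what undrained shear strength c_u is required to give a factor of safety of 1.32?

FS = c_u·L_a·R / (W·d), so c_u = FS·W·d / (L_a·R).
c_u = 1.32·1382·8.53 / (18.70·17.1) = 15560.8 / 319.77 = 48.66 kPa

c_u = 48.7 kPa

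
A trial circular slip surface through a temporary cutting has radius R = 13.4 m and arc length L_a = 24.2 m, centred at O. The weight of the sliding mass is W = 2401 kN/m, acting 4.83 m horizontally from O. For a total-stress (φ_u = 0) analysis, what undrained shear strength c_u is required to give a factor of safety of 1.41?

c_u = 50.4 kPa

FS = c_u·L_a·R / (W·d), so c_u = FS·W·d / (L_a·R).
c_u = 1.41·2401·4.83 / (24.20·13.4) = 16351.5 / 324.28 = 50.42 kPa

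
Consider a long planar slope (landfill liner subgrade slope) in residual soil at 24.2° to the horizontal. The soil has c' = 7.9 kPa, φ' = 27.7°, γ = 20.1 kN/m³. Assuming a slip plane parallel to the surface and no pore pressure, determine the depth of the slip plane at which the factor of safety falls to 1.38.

z = 4.96 m

Setting FS = 1.38 in FS = [c' + γz cos²β tanφ'] / [γz sinβ cosβ] and solving for z:
z = c' / [γ cosβ (FS·sinβ − cosβ·tanφ')]
  = 7.9 / [20.1·cos24.2°·(1.38·sin24.2° − cos24.2°·tan27.7°)]
  = 7.9 / [20.1·0.9121·(1.38·0.4099 − 0.9121·0.5250)]
  = 7.9 / 1.5917 = 4.963 m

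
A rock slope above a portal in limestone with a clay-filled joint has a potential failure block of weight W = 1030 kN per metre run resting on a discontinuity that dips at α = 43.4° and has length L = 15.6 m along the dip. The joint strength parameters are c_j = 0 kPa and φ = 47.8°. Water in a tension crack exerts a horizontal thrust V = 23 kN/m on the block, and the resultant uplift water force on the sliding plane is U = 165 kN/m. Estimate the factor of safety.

Resolving the block weight along and normal to the plane and applying the Mohr–Coulomb strength on the joint:
N' = W cosα − U − V sinα = 1030·cos43.4° − 165 − 23·sin43.4° = 567.6 kN/m
Driving force T = W sinα + V cosα = 1030·sin43.4° + 23·cos43.4° = 724.4 kN/m
Resisting force R = c_j·L + N'·tanφ = 0·15.6 + 567.6·tan47.8° = 0.0 + 625.9 = 625.9 kN/m
FS = R / T = 625.9 / 724.4 = 0.864

FS = 0.86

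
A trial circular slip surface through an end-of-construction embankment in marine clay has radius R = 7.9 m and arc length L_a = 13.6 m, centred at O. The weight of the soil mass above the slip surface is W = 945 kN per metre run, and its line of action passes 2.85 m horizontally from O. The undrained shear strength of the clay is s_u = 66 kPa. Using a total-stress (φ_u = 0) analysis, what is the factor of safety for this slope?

FS = 2.63

Taking moments about the centre O, the resisting moment is provided by the undrained shear strength acting along the arc:
M_R = s_u·L_a·R = 66·13.60·7.9 = 7091.0 kN·m/m
M_D = W·d = 945·2.85 = 2693.2 kN·m/m
FS = M_R / M_D = 7091.0 / 2693.2 = 2.633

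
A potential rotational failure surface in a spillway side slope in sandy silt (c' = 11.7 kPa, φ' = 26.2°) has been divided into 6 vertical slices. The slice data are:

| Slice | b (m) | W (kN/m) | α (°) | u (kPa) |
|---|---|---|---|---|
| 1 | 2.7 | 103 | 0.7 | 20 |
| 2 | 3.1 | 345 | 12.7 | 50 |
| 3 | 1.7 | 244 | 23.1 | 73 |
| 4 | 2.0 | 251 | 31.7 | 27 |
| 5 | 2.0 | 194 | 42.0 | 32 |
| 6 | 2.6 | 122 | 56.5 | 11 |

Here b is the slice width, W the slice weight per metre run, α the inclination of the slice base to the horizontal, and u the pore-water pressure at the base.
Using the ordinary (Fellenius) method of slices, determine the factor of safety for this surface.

FS = 0.88

Ordinary method of slices: FS = Σ[c'·Δl_i + (W_i cosα_i − u_i·Δl_i)·tanφ'] / Σ W_i sinα_i, with Δl_i = b_i / cosα_i.
Slice 1: Δl = 2.7/cos0.7° = 2.700 m; N'_1 = 103·cos0.7° − 20·2.700 = 49.0; c'Δl = 31.59; W sinα = 1.3
Slice 2: Δl = 3.1/cos12.7° = 3.178 m; N'_2 = 345·cos12.7° − 50·3.178 = 177.7; c'Δl = 37.18; W sinα = 75.8
Slice 3: Δl = 1.7/cos23.1° = 1.848 m; N'_3 = 244·cos23.1° − 73·1.848 = 89.5; c'Δl = 21.62; W sinα = 95.7
Slice 4: Δl = 2.0/cos31.7° = 2.351 m; N'_4 = 251·cos31.7° − 27·2.351 = 150.1; c'Δl = 27.50; W sinα = 131.9
Slice 5: Δl = 2.0/cos42.0° = 2.691 m; N'_5 = 194·cos42.0° − 32·2.691 = 58.0; c'Δl = 31.49; W sinα = 129.8
Slice 6: Δl = 2.6/cos56.5° = 4.711 m; N'_6 = 122·cos56.5° − 11·4.711 = 15.5; c'Δl = 55.11; W sinα = 101.7
Σc'Δl = 204.5 kN/m; ΣN' = 539.8 kN/m; ΣW sinα = 536.3 kN/m
Resisting = 204.5 + 539.8·tan26.2° = 204.5 + 265.6 = 470.1 kN/m
FS = 470.1 / 536.3 = 0.877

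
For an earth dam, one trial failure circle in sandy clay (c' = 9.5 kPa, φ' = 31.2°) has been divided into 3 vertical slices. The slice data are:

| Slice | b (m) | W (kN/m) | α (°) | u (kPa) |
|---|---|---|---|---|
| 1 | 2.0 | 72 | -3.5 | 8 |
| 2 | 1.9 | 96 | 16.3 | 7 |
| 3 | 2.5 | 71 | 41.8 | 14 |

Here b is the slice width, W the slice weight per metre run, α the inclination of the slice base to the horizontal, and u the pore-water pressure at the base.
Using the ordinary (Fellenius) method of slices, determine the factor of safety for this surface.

FS = 2.21

Ordinary method of slices: FS = Σ[c'·Δl_i + (W_i cosα_i − u_i·Δl_i)·tanφ'] / Σ W_i sinα_i, with Δl_i = b_i / cosα_i.
Slice 1: Δl = 2.0/cos(-3.5°) = 2.004 m; N'_1 = 72·cos(-3.5°) − 8·2.004 = 55.8; c'Δl = 19.04; W sinα = -4.4
Slice 2: Δl = 1.9/cos16.3° = 1.980 m; N'_2 = 96·cos16.3° − 7·1.980 = 78.3; c'Δl = 18.81; W sinα = 26.9
Slice 3: Δl = 2.5/cos41.8° = 3.354 m; N'_3 = 71·cos41.8° − 14·3.354 = 6.0; c'Δl = 31.86; W sinα = 47.3
Σc'Δl = 69.7 kN/m; ΣN' = 140.1 kN/m; ΣW sinα = 69.9 kN/m
Resisting = 69.7 + 140.1·tan31.2° = 69.7 + 84.8 = 154.5 kN/m
FS = 154.5 / 69.9 = 2.212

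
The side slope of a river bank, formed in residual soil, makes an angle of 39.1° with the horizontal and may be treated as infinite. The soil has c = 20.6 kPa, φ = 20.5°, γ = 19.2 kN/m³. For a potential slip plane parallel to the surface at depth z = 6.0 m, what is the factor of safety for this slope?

For an infinite slope with a slip plane parallel to the surface (no pore pressure): FS = [c + γz cos²β tanφ] / [γz sinβ cosβ].
γz = 19.2·6.0 = 115.20 kN/m²
Numerator = 20.6 + 115.20·cos²39.1°·tan20.5° = 20.6 + 115.20·0.6022·0.3739 = 46.540 kPa
Denominator = 115.20·sin39.1°·cos39.1° = 115.20·0.6307·0.7760 = 56.383 kPa
FS = 46.540 / 56.383 = 0.825

FS = 0.83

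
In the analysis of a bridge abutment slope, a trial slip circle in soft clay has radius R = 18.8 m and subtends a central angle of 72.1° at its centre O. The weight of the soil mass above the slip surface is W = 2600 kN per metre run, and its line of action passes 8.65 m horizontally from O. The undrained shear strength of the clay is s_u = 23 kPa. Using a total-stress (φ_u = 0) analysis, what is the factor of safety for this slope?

Taking moments about the centre O, the resisting moment is provided by the undrained shear strength acting along the arc:
Arc length L_a = R·θ = 18.8·(72.1°·π/180) = 18.8·1.2584 = 23.66 m
M_R = s_u·L_a·R = 23·23.66·18.8 = 10229.5 kN·m/m
M_D = W·d = 2600·8.65 = 22490.0 kN·m/m
FS = M_R / M_D = 10229.5 / 22490.0 = 0.455

FS = 0.45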